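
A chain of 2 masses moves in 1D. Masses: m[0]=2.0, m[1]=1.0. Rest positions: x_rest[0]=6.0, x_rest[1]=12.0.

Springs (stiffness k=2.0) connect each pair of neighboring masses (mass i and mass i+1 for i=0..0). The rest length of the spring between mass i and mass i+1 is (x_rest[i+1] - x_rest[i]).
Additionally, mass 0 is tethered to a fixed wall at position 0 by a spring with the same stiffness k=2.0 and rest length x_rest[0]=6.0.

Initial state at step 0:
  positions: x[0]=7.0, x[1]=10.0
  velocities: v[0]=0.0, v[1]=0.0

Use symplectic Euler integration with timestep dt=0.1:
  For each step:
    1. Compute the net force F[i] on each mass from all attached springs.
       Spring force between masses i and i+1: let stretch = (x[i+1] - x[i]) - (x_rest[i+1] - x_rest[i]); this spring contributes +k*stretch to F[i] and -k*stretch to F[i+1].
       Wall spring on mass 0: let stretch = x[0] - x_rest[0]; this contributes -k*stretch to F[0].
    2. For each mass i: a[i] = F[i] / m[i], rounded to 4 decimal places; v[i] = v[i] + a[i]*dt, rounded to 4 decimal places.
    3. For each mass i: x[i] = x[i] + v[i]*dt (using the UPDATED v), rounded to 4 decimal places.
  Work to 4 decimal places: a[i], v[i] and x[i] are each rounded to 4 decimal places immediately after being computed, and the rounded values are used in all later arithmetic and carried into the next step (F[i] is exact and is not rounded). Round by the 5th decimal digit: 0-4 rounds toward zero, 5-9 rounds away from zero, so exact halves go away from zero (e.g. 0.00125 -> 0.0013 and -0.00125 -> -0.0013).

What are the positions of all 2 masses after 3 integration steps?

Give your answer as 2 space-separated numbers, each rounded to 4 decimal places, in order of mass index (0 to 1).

Answer: 6.7670 10.3501

Derivation:
Step 0: x=[7.0000 10.0000] v=[0.0000 0.0000]
Step 1: x=[6.9600 10.0600] v=[-0.4000 0.6000]
Step 2: x=[6.8814 10.1780] v=[-0.7860 1.1800]
Step 3: x=[6.7670 10.3501] v=[-1.1445 1.7207]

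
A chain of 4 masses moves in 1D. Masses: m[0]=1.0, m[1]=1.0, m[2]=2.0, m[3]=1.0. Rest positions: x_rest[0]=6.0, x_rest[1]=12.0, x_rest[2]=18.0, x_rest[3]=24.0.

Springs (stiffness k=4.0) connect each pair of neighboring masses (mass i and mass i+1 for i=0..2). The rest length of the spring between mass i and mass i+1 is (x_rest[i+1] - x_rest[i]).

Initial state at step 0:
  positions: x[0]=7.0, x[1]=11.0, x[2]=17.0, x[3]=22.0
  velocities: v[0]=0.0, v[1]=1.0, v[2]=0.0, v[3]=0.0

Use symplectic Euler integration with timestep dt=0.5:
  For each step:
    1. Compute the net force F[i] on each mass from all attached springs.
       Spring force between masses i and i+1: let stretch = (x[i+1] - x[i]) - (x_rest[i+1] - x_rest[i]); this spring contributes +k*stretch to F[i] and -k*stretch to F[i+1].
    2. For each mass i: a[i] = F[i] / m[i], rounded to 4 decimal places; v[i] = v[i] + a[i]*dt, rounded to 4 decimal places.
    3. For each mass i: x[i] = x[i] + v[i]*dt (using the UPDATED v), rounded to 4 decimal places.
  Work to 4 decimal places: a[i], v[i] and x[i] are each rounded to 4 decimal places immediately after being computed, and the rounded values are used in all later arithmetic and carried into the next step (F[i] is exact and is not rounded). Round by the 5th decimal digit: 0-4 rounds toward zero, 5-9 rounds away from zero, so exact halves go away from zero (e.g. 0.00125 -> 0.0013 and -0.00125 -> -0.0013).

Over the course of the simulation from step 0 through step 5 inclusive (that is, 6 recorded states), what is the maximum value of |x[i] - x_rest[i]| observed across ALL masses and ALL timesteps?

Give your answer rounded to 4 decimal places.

Step 0: x=[7.0000 11.0000 17.0000 22.0000] v=[0.0000 1.0000 0.0000 0.0000]
Step 1: x=[5.0000 13.5000 16.5000 23.0000] v=[-4.0000 5.0000 -1.0000 2.0000]
Step 2: x=[5.5000 10.5000 17.7500 23.5000] v=[1.0000 -6.0000 2.5000 1.0000]
Step 3: x=[5.0000 9.7500 18.2500 24.2500] v=[-1.0000 -1.5000 1.0000 1.5000]
Step 4: x=[3.2500 12.7500 17.5000 25.0000] v=[-3.5000 6.0000 -1.5000 1.5000]
Step 5: x=[5.0000 11.0000 18.1250 24.2500] v=[3.5000 -3.5000 1.2500 -1.5000]
Max displacement = 2.7500

Answer: 2.7500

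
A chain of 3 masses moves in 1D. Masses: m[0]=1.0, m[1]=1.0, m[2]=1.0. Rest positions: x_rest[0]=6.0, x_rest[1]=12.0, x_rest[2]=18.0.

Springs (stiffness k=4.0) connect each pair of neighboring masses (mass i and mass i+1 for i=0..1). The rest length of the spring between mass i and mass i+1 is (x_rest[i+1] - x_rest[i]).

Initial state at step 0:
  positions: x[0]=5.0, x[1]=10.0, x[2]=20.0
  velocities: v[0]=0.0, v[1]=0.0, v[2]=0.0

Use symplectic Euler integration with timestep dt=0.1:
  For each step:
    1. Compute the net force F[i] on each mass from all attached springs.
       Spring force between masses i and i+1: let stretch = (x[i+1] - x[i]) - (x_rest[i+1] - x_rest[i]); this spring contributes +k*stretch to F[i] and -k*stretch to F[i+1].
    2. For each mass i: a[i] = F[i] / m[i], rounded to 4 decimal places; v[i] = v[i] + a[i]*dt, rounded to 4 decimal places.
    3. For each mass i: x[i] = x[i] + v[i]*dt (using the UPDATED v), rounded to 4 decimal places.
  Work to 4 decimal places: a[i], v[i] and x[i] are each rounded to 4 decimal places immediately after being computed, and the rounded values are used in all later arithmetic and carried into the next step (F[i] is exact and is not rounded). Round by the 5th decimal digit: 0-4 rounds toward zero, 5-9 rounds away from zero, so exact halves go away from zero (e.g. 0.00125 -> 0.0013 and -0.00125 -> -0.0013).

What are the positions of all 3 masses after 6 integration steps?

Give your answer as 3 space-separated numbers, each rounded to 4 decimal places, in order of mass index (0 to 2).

Step 0: x=[5.0000 10.0000 20.0000] v=[0.0000 0.0000 0.0000]
Step 1: x=[4.9600 10.2000 19.8400] v=[-0.4000 2.0000 -1.6000]
Step 2: x=[4.8896 10.5760 19.5344] v=[-0.7040 3.7600 -3.0560]
Step 3: x=[4.8067 11.0829 19.1105] v=[-0.8294 5.0688 -4.2394]
Step 4: x=[4.7348 11.6598 18.6055] v=[-0.7189 5.7694 -5.0504]
Step 5: x=[4.6999 12.2376 18.0626] v=[-0.3489 5.7777 -5.4287]
Step 6: x=[4.7265 12.7469 17.5267] v=[0.2662 5.0926 -5.3587]

Answer: 4.7265 12.7469 17.5267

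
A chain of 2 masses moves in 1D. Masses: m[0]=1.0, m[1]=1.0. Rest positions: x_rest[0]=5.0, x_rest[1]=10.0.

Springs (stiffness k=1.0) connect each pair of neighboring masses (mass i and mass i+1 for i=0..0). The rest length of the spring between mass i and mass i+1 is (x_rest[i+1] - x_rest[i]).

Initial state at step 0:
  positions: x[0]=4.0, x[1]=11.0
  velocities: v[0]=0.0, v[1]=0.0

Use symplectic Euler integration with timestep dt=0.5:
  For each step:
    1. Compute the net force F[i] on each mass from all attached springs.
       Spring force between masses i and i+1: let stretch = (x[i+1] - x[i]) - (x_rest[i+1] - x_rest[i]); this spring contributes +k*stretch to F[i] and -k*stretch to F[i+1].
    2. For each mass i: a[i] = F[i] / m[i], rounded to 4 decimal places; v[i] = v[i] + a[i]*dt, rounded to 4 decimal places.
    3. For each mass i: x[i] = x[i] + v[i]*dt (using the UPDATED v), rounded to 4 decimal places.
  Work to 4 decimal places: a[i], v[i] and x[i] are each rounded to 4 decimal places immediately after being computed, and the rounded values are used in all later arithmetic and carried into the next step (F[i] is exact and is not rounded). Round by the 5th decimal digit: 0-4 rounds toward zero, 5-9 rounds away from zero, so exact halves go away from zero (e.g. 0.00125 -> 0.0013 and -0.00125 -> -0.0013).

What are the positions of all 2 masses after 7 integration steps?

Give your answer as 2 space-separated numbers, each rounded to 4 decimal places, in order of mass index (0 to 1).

Step 0: x=[4.0000 11.0000] v=[0.0000 0.0000]
Step 1: x=[4.5000 10.5000] v=[1.0000 -1.0000]
Step 2: x=[5.2500 9.7500] v=[1.5000 -1.5000]
Step 3: x=[5.8750 9.1250] v=[1.2500 -1.2500]
Step 4: x=[6.0625 8.9375] v=[0.3750 -0.3750]
Step 5: x=[5.7188 9.2813] v=[-0.6875 0.6875]
Step 6: x=[5.0157 9.9845] v=[-1.4063 1.4063]
Step 7: x=[4.3048 10.6955] v=[-1.4219 1.4219]

Answer: 4.3048 10.6955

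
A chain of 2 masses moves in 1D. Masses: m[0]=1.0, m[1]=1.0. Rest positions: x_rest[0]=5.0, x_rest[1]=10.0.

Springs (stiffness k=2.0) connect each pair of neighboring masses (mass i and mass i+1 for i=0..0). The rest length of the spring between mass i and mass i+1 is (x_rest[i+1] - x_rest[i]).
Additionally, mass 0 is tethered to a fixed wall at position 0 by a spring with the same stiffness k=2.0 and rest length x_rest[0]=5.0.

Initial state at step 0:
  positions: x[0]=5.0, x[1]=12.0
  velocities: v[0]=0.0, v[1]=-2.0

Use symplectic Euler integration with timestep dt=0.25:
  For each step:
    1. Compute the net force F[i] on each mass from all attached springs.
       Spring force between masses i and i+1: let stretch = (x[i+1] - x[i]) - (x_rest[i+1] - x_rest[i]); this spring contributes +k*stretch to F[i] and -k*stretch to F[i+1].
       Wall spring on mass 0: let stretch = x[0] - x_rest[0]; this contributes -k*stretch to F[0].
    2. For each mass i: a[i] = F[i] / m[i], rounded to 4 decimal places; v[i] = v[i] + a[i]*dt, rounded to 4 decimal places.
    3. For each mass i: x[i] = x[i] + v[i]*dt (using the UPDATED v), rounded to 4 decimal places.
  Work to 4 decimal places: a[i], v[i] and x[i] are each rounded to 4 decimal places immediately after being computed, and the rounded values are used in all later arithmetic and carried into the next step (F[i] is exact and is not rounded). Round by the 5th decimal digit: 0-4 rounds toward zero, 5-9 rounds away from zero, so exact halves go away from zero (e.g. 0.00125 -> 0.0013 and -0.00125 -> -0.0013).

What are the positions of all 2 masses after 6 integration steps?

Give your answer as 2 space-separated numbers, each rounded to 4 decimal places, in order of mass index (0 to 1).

Step 0: x=[5.0000 12.0000] v=[0.0000 -2.0000]
Step 1: x=[5.2500 11.2500] v=[1.0000 -3.0000]
Step 2: x=[5.5938 10.3750] v=[1.3750 -3.5000]
Step 3: x=[5.8360 9.5274] v=[0.9687 -3.3906]
Step 4: x=[5.8101 8.8433] v=[-0.1036 -2.7363]
Step 5: x=[5.4371 8.4051] v=[-1.4921 -1.7529]
Step 6: x=[4.7554 8.2209] v=[-2.7267 -0.7369]

Answer: 4.7554 8.2209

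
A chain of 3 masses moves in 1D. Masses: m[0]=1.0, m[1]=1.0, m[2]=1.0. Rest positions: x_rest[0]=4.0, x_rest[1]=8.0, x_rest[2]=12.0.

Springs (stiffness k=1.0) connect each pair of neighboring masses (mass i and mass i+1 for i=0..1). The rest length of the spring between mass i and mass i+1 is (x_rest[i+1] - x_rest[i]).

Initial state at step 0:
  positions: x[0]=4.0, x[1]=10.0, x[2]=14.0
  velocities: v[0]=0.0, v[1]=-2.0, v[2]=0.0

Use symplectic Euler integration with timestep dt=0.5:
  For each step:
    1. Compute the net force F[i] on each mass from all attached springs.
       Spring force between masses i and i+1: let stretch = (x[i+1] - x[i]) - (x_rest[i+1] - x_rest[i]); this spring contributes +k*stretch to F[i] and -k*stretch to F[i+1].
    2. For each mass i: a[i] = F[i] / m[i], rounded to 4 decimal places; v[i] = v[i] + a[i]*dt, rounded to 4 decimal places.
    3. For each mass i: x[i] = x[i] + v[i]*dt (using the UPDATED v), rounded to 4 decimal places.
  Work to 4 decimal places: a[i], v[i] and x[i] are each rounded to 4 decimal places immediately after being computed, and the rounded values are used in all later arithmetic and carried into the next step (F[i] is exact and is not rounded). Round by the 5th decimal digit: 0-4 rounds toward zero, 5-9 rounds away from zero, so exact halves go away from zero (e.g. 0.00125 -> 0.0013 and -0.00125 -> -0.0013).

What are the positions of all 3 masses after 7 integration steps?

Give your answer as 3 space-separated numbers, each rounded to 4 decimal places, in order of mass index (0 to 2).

Answer: 3.4818 7.6825 9.8358

Derivation:
Step 0: x=[4.0000 10.0000 14.0000] v=[0.0000 -2.0000 0.0000]
Step 1: x=[4.5000 8.5000 14.0000] v=[1.0000 -3.0000 0.0000]
Step 2: x=[5.0000 7.3750 13.6250] v=[1.0000 -2.2500 -0.7500]
Step 3: x=[5.0938 7.2188 12.6875] v=[0.1875 -0.3125 -1.8750]
Step 4: x=[4.7188 7.8985 11.3828] v=[-0.7500 1.3594 -2.6094]
Step 5: x=[4.1387 8.6544 10.2070] v=[-1.1602 1.5117 -2.3516]
Step 6: x=[3.6875 8.6695 9.6431] v=[-0.9024 0.0302 -1.1279]
Step 7: x=[3.4818 7.6825 9.8358] v=[-0.4114 -1.9740 0.3853]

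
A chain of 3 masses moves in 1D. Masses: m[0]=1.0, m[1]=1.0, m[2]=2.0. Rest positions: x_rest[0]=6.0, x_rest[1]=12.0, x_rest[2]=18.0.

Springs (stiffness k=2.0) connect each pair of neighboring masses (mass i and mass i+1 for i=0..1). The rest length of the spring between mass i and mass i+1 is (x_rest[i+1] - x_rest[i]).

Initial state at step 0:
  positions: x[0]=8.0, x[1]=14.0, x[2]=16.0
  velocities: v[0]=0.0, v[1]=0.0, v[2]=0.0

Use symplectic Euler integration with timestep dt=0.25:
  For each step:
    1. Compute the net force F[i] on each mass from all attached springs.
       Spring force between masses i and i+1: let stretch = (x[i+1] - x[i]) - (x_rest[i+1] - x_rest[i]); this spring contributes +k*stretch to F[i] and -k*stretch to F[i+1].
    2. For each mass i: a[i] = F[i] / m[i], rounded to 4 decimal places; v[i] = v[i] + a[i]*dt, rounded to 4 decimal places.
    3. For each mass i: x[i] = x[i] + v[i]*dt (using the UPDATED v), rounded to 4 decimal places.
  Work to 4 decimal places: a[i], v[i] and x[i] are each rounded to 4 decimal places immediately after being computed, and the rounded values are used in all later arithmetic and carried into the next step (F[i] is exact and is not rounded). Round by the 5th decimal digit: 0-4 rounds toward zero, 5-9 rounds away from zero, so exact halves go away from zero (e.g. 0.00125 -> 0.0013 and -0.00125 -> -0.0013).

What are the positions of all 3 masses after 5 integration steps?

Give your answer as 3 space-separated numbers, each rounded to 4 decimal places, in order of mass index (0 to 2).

Step 0: x=[8.0000 14.0000 16.0000] v=[0.0000 0.0000 0.0000]
Step 1: x=[8.0000 13.5000 16.2500] v=[0.0000 -2.0000 1.0000]
Step 2: x=[7.9375 12.6563 16.7031] v=[-0.2500 -3.3750 1.8125]
Step 3: x=[7.7149 11.7286 17.2783] v=[-0.8906 -3.7110 2.3008]
Step 4: x=[7.2440 10.9929 17.8817] v=[-1.8838 -2.9430 2.4134]
Step 5: x=[6.4917 10.6496 18.4295] v=[-3.0094 -1.3731 2.1912]

Answer: 6.4917 10.6496 18.4295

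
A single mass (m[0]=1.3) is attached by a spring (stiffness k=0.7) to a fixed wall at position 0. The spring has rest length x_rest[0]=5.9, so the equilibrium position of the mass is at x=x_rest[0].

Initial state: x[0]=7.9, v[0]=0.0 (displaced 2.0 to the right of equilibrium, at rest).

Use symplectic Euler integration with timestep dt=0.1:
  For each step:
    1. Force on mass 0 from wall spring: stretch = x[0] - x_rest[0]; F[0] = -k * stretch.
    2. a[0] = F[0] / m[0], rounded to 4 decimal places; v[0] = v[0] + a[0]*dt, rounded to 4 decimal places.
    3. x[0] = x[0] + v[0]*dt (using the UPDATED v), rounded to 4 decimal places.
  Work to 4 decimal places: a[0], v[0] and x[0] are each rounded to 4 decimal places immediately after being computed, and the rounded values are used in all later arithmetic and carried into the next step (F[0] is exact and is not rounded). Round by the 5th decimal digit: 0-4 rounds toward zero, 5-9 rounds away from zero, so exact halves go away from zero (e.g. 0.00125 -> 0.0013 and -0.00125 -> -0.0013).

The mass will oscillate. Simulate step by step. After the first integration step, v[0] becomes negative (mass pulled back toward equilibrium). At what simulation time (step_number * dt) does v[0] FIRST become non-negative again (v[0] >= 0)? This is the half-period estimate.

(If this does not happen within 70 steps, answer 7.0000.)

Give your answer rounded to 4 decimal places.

Step 0: x=[7.9000] v=[0.0000]
Step 1: x=[7.8892] v=[-0.1077]
Step 2: x=[7.8677] v=[-0.2148]
Step 3: x=[7.8356] v=[-0.3208]
Step 4: x=[7.7931] v=[-0.4250]
Step 5: x=[7.7404] v=[-0.5269]
Step 6: x=[7.6778] v=[-0.6260]
Step 7: x=[7.6056] v=[-0.7217]
Step 8: x=[7.5243] v=[-0.8135]
Step 9: x=[7.4342] v=[-0.9010]
Step 10: x=[7.3358] v=[-0.9836]
Step 11: x=[7.2297] v=[-1.0609]
Step 12: x=[7.1165] v=[-1.1325]
Step 13: x=[6.9967] v=[-1.1980]
Step 14: x=[6.8710] v=[-1.2571]
Step 15: x=[6.7401] v=[-1.3094]
Step 16: x=[6.6046] v=[-1.3546]
Step 17: x=[6.4654] v=[-1.3925]
Step 18: x=[6.3231] v=[-1.4229]
Step 19: x=[6.1785] v=[-1.4457]
Step 20: x=[6.0324] v=[-1.4607]
Step 21: x=[5.8856] v=[-1.4678]
Step 22: x=[5.7389] v=[-1.4670]
Step 23: x=[5.5931] v=[-1.4583]
Step 24: x=[5.4489] v=[-1.4418]
Step 25: x=[5.3072] v=[-1.4175]
Step 26: x=[5.1686] v=[-1.3856]
Step 27: x=[5.0340] v=[-1.3462]
Step 28: x=[4.9040] v=[-1.2996]
Step 29: x=[4.7794] v=[-1.2460]
Step 30: x=[4.6608] v=[-1.1857]
Step 31: x=[4.5489] v=[-1.1190]
Step 32: x=[4.4443] v=[-1.0463]
Step 33: x=[4.3475] v=[-0.9679]
Step 34: x=[4.2591] v=[-0.8843]
Step 35: x=[4.1795] v=[-0.7959]
Step 36: x=[4.1092] v=[-0.7033]
Step 37: x=[4.0485] v=[-0.6069]
Step 38: x=[3.9978] v=[-0.5072]
Step 39: x=[3.9573] v=[-0.4048]
Step 40: x=[3.9273] v=[-0.3002]
Step 41: x=[3.9079] v=[-0.1940]
Step 42: x=[3.8992] v=[-0.0867]
Step 43: x=[3.9013] v=[0.0210]
First v>=0 after going negative at step 43, time=4.3000

Answer: 4.3000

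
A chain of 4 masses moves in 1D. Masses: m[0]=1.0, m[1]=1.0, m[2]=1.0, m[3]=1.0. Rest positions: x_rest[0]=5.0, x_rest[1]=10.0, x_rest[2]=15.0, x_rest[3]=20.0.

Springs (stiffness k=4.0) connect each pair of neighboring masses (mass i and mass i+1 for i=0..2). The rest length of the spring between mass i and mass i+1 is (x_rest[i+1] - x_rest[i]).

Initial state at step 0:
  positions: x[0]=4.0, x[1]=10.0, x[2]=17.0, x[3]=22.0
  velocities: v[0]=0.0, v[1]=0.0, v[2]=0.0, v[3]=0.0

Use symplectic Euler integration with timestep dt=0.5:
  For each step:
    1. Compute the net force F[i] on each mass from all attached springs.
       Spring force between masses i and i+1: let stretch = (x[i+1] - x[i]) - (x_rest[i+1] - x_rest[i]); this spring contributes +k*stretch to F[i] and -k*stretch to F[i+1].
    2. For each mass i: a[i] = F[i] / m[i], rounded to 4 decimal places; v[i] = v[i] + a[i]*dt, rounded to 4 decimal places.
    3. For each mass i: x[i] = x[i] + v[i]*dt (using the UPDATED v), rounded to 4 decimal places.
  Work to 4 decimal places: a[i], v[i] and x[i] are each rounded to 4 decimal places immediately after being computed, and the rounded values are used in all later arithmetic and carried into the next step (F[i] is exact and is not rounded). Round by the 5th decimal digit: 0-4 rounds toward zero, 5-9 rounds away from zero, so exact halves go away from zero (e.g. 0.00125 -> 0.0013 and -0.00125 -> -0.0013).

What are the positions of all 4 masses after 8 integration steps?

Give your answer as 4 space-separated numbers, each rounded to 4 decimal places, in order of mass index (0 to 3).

Answer: 4.0000 10.0000 17.0000 22.0000

Derivation:
Step 0: x=[4.0000 10.0000 17.0000 22.0000] v=[0.0000 0.0000 0.0000 0.0000]
Step 1: x=[5.0000 11.0000 15.0000 22.0000] v=[2.0000 2.0000 -4.0000 0.0000]
Step 2: x=[7.0000 10.0000 16.0000 20.0000] v=[4.0000 -2.0000 2.0000 -4.0000]
Step 3: x=[7.0000 12.0000 15.0000 19.0000] v=[0.0000 4.0000 -2.0000 -2.0000]
Step 4: x=[7.0000 12.0000 15.0000 19.0000] v=[0.0000 0.0000 0.0000 0.0000]
Step 5: x=[7.0000 10.0000 16.0000 20.0000] v=[0.0000 -4.0000 2.0000 2.0000]
Step 6: x=[5.0000 11.0000 15.0000 22.0000] v=[-4.0000 2.0000 -2.0000 4.0000]
Step 7: x=[4.0000 10.0000 17.0000 22.0000] v=[-2.0000 -2.0000 4.0000 0.0000]
Step 8: x=[4.0000 10.0000 17.0000 22.0000] v=[0.0000 0.0000 0.0000 0.0000]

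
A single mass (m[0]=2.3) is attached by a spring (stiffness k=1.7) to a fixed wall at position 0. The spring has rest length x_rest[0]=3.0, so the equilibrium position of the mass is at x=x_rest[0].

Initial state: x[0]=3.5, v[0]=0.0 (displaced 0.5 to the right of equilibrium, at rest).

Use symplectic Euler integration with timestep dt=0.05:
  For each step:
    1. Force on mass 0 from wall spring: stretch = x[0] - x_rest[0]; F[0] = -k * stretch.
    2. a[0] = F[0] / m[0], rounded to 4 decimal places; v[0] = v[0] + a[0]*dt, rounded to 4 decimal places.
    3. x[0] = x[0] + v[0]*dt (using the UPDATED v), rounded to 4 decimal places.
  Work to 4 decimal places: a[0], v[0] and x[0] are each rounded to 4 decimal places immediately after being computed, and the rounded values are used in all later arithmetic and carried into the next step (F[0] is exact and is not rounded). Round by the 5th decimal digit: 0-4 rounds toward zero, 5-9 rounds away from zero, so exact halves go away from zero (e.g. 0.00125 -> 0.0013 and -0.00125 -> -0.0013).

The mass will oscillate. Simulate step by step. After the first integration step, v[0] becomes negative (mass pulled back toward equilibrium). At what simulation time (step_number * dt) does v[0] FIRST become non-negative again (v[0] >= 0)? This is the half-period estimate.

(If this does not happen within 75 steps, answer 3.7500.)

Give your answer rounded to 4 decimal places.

Answer: 3.7000

Derivation:
Step 0: x=[3.5000] v=[0.0000]
Step 1: x=[3.4991] v=[-0.0185]
Step 2: x=[3.4973] v=[-0.0369]
Step 3: x=[3.4945] v=[-0.0553]
Step 4: x=[3.4908] v=[-0.0736]
Step 5: x=[3.4862] v=[-0.0917]
Step 6: x=[3.4807] v=[-0.1097]
Step 7: x=[3.4743] v=[-0.1275]
Step 8: x=[3.4671] v=[-0.1450]
Step 9: x=[3.4590] v=[-0.1623]
Step 10: x=[3.4500] v=[-0.1793]
Step 11: x=[3.4402] v=[-0.1959]
Step 12: x=[3.4296] v=[-0.2122]
Step 13: x=[3.4182] v=[-0.2281]
Step 14: x=[3.4060] v=[-0.2436]
Step 15: x=[3.3931] v=[-0.2586]
Step 16: x=[3.3794] v=[-0.2731]
Step 17: x=[3.3650] v=[-0.2871]
Step 18: x=[3.3500] v=[-0.3006]
Step 19: x=[3.3343] v=[-0.3135]
Step 20: x=[3.3180] v=[-0.3259]
Step 21: x=[3.3011] v=[-0.3377]
Step 22: x=[3.2837] v=[-0.3488]
Step 23: x=[3.2657] v=[-0.3593]
Step 24: x=[3.2472] v=[-0.3691]
Step 25: x=[3.2283] v=[-0.3782]
Step 26: x=[3.2090] v=[-0.3866]
Step 27: x=[3.1893] v=[-0.3943]
Step 28: x=[3.1692] v=[-0.4013]
Step 29: x=[3.1488] v=[-0.4076]
Step 30: x=[3.1281] v=[-0.4131]
Step 31: x=[3.1072] v=[-0.4178]
Step 32: x=[3.0861] v=[-0.4218]
Step 33: x=[3.0649] v=[-0.4250]
Step 34: x=[3.0435] v=[-0.4274]
Step 35: x=[3.0221] v=[-0.4290]
Step 36: x=[3.0006] v=[-0.4298]
Step 37: x=[2.9791] v=[-0.4298]
Step 38: x=[2.9577] v=[-0.4290]
Step 39: x=[2.9363] v=[-0.4274]
Step 40: x=[2.9151] v=[-0.4250]
Step 41: x=[2.8940] v=[-0.4219]
Step 42: x=[2.8731] v=[-0.4180]
Step 43: x=[2.8524] v=[-0.4133]
Step 44: x=[2.8320] v=[-0.4078]
Step 45: x=[2.8119] v=[-0.4016]
Step 46: x=[2.7922] v=[-0.3947]
Step 47: x=[2.7729] v=[-0.3870]
Step 48: x=[2.7540] v=[-0.3786]
Step 49: x=[2.7355] v=[-0.3695]
Step 50: x=[2.7175] v=[-0.3597]
Step 51: x=[2.7000] v=[-0.3493]
Step 52: x=[2.6831] v=[-0.3382]
Step 53: x=[2.6668] v=[-0.3265]
Step 54: x=[2.6511] v=[-0.3142]
Step 55: x=[2.6360] v=[-0.3013]
Step 56: x=[2.6216] v=[-0.2879]
Step 57: x=[2.6079] v=[-0.2739]
Step 58: x=[2.5949] v=[-0.2594]
Step 59: x=[2.5827] v=[-0.2444]
Step 60: x=[2.5713] v=[-0.2290]
Step 61: x=[2.5606] v=[-0.2132]
Step 62: x=[2.5508] v=[-0.1970]
Step 63: x=[2.5418] v=[-0.1804]
Step 64: x=[2.5336] v=[-0.1635]
Step 65: x=[2.5263] v=[-0.1463]
Step 66: x=[2.5199] v=[-0.1288]
Step 67: x=[2.5143] v=[-0.1111]
Step 68: x=[2.5096] v=[-0.0932]
Step 69: x=[2.5058] v=[-0.0751]
Step 70: x=[2.5030] v=[-0.0568]
Step 71: x=[2.5011] v=[-0.0384]
Step 72: x=[2.5001] v=[-0.0200]
Step 73: x=[2.5000] v=[-0.0015]
Step 74: x=[2.5009] v=[0.0170]
First v>=0 after going negative at step 74, time=3.7000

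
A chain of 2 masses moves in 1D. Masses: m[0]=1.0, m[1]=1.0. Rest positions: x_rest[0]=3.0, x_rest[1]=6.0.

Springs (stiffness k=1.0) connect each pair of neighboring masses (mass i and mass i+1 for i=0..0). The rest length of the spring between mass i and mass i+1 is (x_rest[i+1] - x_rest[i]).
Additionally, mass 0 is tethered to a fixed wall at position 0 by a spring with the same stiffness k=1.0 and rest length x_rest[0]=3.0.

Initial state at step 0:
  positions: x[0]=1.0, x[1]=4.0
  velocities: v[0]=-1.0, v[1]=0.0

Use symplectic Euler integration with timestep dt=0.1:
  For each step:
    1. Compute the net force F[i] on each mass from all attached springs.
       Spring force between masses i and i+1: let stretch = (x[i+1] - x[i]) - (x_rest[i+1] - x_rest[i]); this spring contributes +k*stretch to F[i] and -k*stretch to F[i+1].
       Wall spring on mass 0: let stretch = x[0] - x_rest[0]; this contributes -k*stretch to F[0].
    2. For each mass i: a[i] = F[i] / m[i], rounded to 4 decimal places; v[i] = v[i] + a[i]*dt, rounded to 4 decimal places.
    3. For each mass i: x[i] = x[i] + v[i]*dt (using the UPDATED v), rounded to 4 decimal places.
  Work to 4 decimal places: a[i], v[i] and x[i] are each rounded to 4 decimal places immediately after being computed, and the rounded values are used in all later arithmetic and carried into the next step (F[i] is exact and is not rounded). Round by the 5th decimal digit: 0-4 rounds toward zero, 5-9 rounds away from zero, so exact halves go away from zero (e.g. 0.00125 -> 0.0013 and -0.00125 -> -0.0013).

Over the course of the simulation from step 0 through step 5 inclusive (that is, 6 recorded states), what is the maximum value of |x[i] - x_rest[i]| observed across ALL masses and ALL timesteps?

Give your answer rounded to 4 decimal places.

Answer: 2.1862

Derivation:
Step 0: x=[1.0000 4.0000] v=[-1.0000 0.0000]
Step 1: x=[0.9200 4.0000] v=[-0.8000 0.0000]
Step 2: x=[0.8616 3.9992] v=[-0.5840 -0.0080]
Step 3: x=[0.8260 3.9970] v=[-0.3564 -0.0218]
Step 4: x=[0.8138 3.9931] v=[-0.1219 -0.0389]
Step 5: x=[0.8253 3.9874] v=[0.1147 -0.0568]
Max displacement = 2.1862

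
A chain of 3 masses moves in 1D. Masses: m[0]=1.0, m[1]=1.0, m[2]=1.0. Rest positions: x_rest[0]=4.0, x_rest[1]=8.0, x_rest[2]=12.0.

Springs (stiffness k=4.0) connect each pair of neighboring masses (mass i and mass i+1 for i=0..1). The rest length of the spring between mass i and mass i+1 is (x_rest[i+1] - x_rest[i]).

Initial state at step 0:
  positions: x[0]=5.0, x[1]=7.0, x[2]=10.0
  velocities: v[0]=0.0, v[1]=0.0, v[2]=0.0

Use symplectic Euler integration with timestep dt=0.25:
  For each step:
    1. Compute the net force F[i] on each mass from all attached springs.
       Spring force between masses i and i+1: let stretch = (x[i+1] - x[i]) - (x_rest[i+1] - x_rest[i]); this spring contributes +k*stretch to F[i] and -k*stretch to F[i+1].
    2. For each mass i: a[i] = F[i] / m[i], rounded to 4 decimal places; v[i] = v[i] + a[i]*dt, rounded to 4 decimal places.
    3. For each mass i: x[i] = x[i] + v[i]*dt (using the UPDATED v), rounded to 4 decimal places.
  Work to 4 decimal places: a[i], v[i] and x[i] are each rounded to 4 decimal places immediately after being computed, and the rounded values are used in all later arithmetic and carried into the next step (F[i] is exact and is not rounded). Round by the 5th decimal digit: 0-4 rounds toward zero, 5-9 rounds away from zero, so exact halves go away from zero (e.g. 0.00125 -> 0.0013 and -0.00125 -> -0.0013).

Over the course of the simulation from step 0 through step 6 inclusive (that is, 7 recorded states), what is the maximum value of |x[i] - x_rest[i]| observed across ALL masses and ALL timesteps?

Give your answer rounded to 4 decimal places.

Step 0: x=[5.0000 7.0000 10.0000] v=[0.0000 0.0000 0.0000]
Step 1: x=[4.5000 7.2500 10.2500] v=[-2.0000 1.0000 1.0000]
Step 2: x=[3.6875 7.5625 10.7500] v=[-3.2500 1.2500 2.0000]
Step 3: x=[2.8438 7.7031 11.4531] v=[-3.3750 0.5625 2.8125]
Step 4: x=[2.2149 7.5664 12.2187] v=[-2.5157 -0.5468 3.0625]
Step 5: x=[1.9239 7.2549 12.8213] v=[-1.1642 -1.2460 2.4102]
Step 6: x=[1.9656 7.0023 13.0323] v=[0.1668 -1.0106 0.8438]
Max displacement = 2.0761

Answer: 2.0761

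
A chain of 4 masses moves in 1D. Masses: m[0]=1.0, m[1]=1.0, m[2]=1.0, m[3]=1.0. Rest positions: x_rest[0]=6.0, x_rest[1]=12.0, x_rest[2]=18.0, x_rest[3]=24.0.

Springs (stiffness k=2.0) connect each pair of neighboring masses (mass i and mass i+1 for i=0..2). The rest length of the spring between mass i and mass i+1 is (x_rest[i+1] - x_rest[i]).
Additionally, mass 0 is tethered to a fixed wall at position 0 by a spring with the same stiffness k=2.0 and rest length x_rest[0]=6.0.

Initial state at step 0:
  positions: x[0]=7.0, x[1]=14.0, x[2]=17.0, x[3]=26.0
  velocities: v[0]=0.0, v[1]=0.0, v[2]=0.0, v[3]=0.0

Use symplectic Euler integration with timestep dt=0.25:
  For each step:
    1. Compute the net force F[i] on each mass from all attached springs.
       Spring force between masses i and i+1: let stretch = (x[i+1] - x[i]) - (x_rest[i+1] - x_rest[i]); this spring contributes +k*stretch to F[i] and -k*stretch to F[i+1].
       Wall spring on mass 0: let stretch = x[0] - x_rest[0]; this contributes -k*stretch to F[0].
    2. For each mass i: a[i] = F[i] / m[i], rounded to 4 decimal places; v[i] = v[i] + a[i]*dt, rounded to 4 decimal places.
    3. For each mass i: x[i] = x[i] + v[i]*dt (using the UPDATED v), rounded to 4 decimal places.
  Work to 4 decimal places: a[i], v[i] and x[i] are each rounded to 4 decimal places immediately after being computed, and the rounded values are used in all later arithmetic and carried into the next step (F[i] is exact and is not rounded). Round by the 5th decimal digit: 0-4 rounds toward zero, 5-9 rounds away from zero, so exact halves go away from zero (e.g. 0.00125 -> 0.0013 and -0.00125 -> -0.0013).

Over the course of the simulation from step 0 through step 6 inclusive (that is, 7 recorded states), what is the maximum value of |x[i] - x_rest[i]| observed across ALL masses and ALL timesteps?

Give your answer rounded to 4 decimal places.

Step 0: x=[7.0000 14.0000 17.0000 26.0000] v=[0.0000 0.0000 0.0000 0.0000]
Step 1: x=[7.0000 13.5000 17.7500 25.6250] v=[0.0000 -2.0000 3.0000 -1.5000]
Step 2: x=[6.9375 12.7188 18.9531 25.0156] v=[-0.2500 -3.1250 4.8125 -2.4375]
Step 3: x=[6.7305 11.9942 20.1348 24.3984] v=[-0.8281 -2.8985 4.7266 -2.4688]
Step 4: x=[6.3401 11.6292 20.8318 23.9983] v=[-1.5615 -1.4601 2.7881 -1.6006]
Step 5: x=[5.8184 11.7534 20.7743 23.9523] v=[-2.0870 0.4967 -0.2300 -0.1839]
Step 6: x=[5.3112 12.2633 19.9864 24.2591] v=[-2.0287 2.0397 -3.1515 1.2271]
Max displacement = 2.8318

Answer: 2.8318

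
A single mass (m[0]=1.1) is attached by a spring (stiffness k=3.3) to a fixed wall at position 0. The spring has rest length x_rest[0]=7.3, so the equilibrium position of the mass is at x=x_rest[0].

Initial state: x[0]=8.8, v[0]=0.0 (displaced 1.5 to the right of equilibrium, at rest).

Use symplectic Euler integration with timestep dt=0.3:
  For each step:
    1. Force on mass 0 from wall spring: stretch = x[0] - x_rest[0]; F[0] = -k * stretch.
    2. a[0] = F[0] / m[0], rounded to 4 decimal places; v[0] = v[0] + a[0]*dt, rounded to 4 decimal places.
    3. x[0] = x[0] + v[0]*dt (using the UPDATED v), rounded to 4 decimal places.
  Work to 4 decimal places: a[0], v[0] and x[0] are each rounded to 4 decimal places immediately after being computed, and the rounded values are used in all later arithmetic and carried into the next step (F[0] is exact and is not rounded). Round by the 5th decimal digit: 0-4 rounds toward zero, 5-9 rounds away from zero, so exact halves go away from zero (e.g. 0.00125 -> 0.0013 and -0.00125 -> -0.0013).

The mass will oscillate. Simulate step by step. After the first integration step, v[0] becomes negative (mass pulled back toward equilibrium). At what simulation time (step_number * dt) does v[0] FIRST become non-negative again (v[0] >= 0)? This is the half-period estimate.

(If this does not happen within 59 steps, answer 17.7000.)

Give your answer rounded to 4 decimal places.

Answer: 1.8000

Derivation:
Step 0: x=[8.8000] v=[0.0000]
Step 1: x=[8.3950] v=[-1.3500]
Step 2: x=[7.6944] v=[-2.3355]
Step 3: x=[6.8873] v=[-2.6905]
Step 4: x=[6.1916] v=[-2.3191]
Step 5: x=[5.7952] v=[-1.3215]
Step 6: x=[5.8050] v=[0.0328]
First v>=0 after going negative at step 6, time=1.8000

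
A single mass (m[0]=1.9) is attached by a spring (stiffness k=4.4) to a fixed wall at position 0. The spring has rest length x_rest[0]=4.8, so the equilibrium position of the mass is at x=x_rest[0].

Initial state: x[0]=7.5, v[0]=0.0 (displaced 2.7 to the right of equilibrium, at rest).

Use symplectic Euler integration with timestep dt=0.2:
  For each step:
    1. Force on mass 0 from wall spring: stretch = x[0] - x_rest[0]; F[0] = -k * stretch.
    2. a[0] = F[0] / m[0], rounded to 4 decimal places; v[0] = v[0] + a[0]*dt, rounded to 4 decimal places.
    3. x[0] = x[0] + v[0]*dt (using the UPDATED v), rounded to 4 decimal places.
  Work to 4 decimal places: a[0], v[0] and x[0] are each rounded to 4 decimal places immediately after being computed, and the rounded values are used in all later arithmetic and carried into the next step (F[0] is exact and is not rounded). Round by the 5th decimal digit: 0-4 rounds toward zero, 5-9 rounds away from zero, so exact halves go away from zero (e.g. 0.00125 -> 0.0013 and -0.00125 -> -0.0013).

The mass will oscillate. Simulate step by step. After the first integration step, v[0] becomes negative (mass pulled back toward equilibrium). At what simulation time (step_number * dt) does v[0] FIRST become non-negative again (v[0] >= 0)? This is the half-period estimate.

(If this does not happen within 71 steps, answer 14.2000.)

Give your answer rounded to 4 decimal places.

Step 0: x=[7.5000] v=[0.0000]
Step 1: x=[7.2499] v=[-1.2505]
Step 2: x=[6.7729] v=[-2.3852]
Step 3: x=[6.1131] v=[-3.2990]
Step 4: x=[5.3317] v=[-3.9072]
Step 5: x=[4.5010] v=[-4.1535]
Step 6: x=[3.6980] v=[-4.0150]
Step 7: x=[2.9971] v=[-3.5046]
Step 8: x=[2.4632] v=[-2.6696]
Step 9: x=[2.1457] v=[-1.5873]
Step 10: x=[2.0741] v=[-0.3579]
Step 11: x=[2.2550] v=[0.9046]
First v>=0 after going negative at step 11, time=2.2000

Answer: 2.2000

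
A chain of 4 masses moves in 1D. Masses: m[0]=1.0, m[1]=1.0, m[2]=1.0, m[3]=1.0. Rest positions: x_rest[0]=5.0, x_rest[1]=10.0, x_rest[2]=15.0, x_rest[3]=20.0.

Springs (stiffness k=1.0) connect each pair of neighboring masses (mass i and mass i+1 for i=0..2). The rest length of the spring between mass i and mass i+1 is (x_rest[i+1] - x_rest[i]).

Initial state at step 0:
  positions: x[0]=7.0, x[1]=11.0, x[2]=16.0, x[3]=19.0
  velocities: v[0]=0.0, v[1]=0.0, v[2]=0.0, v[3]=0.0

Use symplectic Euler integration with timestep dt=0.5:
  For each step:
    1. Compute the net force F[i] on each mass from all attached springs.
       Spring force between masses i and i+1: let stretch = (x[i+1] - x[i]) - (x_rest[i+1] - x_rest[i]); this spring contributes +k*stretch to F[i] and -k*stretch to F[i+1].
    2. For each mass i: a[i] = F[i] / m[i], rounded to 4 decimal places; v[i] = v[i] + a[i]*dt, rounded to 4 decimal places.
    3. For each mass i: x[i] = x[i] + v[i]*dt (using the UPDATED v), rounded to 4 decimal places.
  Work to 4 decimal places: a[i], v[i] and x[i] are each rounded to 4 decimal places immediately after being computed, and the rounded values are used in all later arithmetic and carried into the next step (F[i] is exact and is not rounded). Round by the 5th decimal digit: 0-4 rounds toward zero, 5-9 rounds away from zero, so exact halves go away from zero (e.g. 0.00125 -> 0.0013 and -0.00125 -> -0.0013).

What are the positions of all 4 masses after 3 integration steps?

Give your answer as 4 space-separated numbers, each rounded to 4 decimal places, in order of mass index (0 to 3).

Answer: 6.0156 11.2344 14.8281 20.9219

Derivation:
Step 0: x=[7.0000 11.0000 16.0000 19.0000] v=[0.0000 0.0000 0.0000 0.0000]
Step 1: x=[6.7500 11.2500 15.5000 19.5000] v=[-0.5000 0.5000 -1.0000 1.0000]
Step 2: x=[6.3750 11.4375 14.9375 20.2500] v=[-0.7500 0.3750 -1.1250 1.5000]
Step 3: x=[6.0156 11.2344 14.8281 20.9219] v=[-0.7188 -0.4063 -0.2188 1.3438]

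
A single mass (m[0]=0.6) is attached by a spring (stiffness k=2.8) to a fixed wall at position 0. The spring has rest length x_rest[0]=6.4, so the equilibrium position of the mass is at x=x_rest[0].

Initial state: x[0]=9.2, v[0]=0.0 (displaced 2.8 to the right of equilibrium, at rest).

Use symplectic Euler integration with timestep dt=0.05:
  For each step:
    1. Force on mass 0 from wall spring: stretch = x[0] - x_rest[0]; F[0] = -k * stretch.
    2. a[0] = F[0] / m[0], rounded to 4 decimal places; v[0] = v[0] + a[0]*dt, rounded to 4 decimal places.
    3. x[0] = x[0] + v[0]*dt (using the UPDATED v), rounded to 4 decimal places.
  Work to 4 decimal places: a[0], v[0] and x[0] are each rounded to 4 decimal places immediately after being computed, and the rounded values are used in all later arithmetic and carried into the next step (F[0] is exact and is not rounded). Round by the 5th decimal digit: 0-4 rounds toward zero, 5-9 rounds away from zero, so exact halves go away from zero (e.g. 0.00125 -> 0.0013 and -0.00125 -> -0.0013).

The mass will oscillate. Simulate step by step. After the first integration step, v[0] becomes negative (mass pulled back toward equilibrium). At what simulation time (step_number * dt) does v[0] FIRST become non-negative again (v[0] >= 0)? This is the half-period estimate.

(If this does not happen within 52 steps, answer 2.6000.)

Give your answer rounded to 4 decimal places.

Step 0: x=[9.2000] v=[0.0000]
Step 1: x=[9.1673] v=[-0.6533]
Step 2: x=[9.1024] v=[-1.2990]
Step 3: x=[9.0059] v=[-1.9296]
Step 4: x=[8.8790] v=[-2.5376]
Step 5: x=[8.7232] v=[-3.1160]
Step 6: x=[8.5403] v=[-3.6581]
Step 7: x=[8.3324] v=[-4.1575]
Step 8: x=[8.1020] v=[-4.6084]
Step 9: x=[7.8517] v=[-5.0055]
Step 10: x=[7.5845] v=[-5.3442]
Step 11: x=[7.3035] v=[-5.6206]
Step 12: x=[7.0119] v=[-5.8314]
Step 13: x=[6.7132] v=[-5.9742]
Step 14: x=[6.4108] v=[-6.0473]
Step 15: x=[6.1083] v=[-6.0498]
Step 16: x=[5.8092] v=[-5.9817]
Step 17: x=[5.5170] v=[-5.8438]
Step 18: x=[5.2351] v=[-5.6378]
Step 19: x=[4.9668] v=[-5.3660]
Step 20: x=[4.7152] v=[-5.0316]
Step 21: x=[4.4833] v=[-4.6385]
Step 22: x=[4.2737] v=[-4.1913]
Step 23: x=[4.0889] v=[-3.6952]
Step 24: x=[3.9311] v=[-3.1559]
Step 25: x=[3.8021] v=[-2.5798]
Step 26: x=[3.7034] v=[-1.9736]
Step 27: x=[3.6362] v=[-1.3444]
Step 28: x=[3.6012] v=[-0.6995]
Step 29: x=[3.5989] v=[-0.0464]
Step 30: x=[3.6293] v=[0.6072]
First v>=0 after going negative at step 30, time=1.5000

Answer: 1.5000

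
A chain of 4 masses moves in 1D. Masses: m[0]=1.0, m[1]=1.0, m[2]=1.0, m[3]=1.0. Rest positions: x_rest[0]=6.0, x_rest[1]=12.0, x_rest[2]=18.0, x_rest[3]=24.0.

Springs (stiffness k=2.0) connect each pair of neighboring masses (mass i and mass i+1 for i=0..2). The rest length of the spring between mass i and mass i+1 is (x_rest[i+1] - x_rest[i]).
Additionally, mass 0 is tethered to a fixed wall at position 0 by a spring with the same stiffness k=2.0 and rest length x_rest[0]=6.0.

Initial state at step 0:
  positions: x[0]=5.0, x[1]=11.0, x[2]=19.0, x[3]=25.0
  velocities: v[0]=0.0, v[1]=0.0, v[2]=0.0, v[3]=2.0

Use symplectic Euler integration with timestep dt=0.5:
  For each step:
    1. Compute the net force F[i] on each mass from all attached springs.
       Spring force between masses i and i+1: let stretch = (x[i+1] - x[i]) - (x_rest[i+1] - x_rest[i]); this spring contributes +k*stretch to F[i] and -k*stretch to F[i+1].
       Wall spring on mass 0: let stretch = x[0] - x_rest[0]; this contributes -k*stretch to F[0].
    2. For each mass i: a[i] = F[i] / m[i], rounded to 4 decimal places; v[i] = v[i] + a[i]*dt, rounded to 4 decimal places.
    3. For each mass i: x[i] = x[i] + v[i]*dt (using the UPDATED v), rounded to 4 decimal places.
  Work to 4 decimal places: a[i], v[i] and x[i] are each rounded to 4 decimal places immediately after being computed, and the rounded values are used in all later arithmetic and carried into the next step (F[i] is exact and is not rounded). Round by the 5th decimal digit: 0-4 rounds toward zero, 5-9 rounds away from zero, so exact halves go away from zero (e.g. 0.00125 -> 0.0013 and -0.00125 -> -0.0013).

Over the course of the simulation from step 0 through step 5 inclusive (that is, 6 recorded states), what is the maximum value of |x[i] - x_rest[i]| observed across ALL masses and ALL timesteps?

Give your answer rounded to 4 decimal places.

Answer: 2.5000

Derivation:
Step 0: x=[5.0000 11.0000 19.0000 25.0000] v=[0.0000 0.0000 0.0000 2.0000]
Step 1: x=[5.5000 12.0000 18.0000 26.0000] v=[1.0000 2.0000 -2.0000 2.0000]
Step 2: x=[6.5000 12.7500 18.0000 26.0000] v=[2.0000 1.5000 0.0000 0.0000]
Step 3: x=[7.3750 13.0000 19.3750 25.0000] v=[1.7500 0.5000 2.7500 -2.0000]
Step 4: x=[7.3750 13.6250 20.3750 24.1875] v=[0.0000 1.2500 2.0000 -1.6250]
Step 5: x=[6.8125 14.5000 19.9063 24.4688] v=[-1.1250 1.7500 -0.9375 0.5625]
Max displacement = 2.5000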